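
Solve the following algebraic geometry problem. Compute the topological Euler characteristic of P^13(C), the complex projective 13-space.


The complex projective space P^13 has one cell in each even real dimension 0, 2, ..., 26.
The cohomology groups are H^{2k}(P^13) = Z for k = 0,...,13, and 0 otherwise.
Euler characteristic = sum of Betti numbers = 1 per even-dimensional cohomology group.
chi(P^13) = 13 + 1 = 14

14


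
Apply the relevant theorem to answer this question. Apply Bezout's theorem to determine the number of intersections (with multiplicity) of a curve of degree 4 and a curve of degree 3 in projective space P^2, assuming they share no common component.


Bezout's theorem states the intersection count equals the product of degrees.
Intersection count = 4 * 3 = 12

12


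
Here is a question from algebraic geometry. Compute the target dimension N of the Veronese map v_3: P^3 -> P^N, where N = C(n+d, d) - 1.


The Veronese embedding v_d: P^n -> P^N maps each point to all
degree-d monomials in n+1 homogeneous coordinates.
N = C(n+d, d) - 1
N = C(3+3, 3) - 1
N = C(6, 3) - 1
C(6, 3) = 20
N = 20 - 1 = 19

19


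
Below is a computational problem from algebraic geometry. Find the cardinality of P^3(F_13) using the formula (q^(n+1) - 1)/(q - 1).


P^3(F_13) has (q^(n+1) - 1)/(q - 1) points.
= 13^3 + 13^2 + 13^1 + 13^0
= 2197 + 169 + 13 + 1
= 2380

2380


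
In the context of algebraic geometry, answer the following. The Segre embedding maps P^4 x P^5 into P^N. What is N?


The Segre embedding maps P^m x P^n into P^N via
all products of coordinates from each factor.
N = (m+1)(n+1) - 1
N = (4+1)(5+1) - 1
N = 5*6 - 1
N = 30 - 1 = 29

29


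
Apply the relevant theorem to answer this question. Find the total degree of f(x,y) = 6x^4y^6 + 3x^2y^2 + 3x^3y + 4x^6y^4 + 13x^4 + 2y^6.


Examine each term for its total degree (sum of exponents).
  Term '6x^4y^6' has total degree 4+6 = 10.
  Term '3x^2y^2' has total degree 2+2 = 4.
  Term '3x^3y' has total degree 3+1 = 4.
  Term '4x^6y^4' has total degree 6+4 = 10.
  Term '13x^4' has total degree 4+0 = 4.
  Term '2y^6' has total degree 0+6 = 6.
The maximum total degree among all terms is 10.

10


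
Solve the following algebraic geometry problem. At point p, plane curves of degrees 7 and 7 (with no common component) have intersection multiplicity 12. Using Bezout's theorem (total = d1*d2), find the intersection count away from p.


By Bezout's theorem, the total intersection number is d1 * d2.
Total = 7 * 7 = 49
Intersection multiplicity at p = 12
Remaining intersections = 49 - 12 = 37

37


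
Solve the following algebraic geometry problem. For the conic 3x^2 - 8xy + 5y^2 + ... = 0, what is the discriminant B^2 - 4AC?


The discriminant of a conic Ax^2 + Bxy + Cy^2 + ... = 0 is B^2 - 4AC.
B^2 = (-8)^2 = 64
4AC = 4*3*5 = 60
Discriminant = 64 - 60 = 4

4


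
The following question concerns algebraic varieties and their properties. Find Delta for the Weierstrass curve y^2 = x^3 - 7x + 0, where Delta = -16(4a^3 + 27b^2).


Compute each component:
4a^3 = 4*(-7)^3 = 4*(-343) = -1372
27b^2 = 27*0^2 = 27*0 = 0
4a^3 + 27b^2 = -1372 + 0 = -1372
Delta = -16*(-1372) = 21952

21952


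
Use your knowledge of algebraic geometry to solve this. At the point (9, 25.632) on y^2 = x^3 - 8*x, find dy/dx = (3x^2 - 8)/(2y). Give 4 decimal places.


Using implicit differentiation of y^2 = x^3 - 8*x:
2y * dy/dx = 3x^2 - 8
dy/dx = (3x^2 - 8)/(2y)
Numerator: 3*9^2 - 8 = 235
Denominator: 2*25.632 = 51.264
dy/dx = 235/51.264 = 4.5841

4.5841


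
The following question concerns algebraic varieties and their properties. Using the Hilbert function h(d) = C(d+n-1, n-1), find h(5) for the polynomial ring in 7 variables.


The Hilbert function for the polynomial ring in 7 variables is:
h(d) = C(d+n-1, n-1)
h(5) = C(5+7-1, 7-1) = C(11, 6)
= 11! / (6! * 5!)
= 462

462


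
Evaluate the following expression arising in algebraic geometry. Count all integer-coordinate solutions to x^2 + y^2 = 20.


Systematically check integer values of x where x^2 <= 20.
For each valid x, check if 20 - x^2 is a perfect square.
x=2: 20 - 4 = 16, sqrt = 4 (valid)
x=4: 20 - 16 = 4, sqrt = 2 (valid)
Total integer solutions found: 8

8


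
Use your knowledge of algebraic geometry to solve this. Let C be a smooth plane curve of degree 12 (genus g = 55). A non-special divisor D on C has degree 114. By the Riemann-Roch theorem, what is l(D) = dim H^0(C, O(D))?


First, compute the genus of a smooth plane curve of degree 12:
g = (d-1)(d-2)/2 = (12-1)(12-2)/2 = 55
For a non-special divisor D (i.e., h^1(D) = 0), Riemann-Roch gives:
l(D) = deg(D) - g + 1
Since deg(D) = 114 >= 2g - 1 = 109, D is non-special.
l(D) = 114 - 55 + 1 = 60

60


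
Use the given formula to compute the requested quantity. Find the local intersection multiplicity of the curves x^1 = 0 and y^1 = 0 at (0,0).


The intersection multiplicity of V(x^a) and V(y^b) at the origin is:
I(O; V(x^1), V(y^1)) = dim_k(k[x,y]/(x^1, y^1))
A basis for k[x,y]/(x^1, y^1) is the set of monomials x^i * y^j
where 0 <= i < 1 and 0 <= j < 1.
The number of such monomials is 1 * 1 = 1

1


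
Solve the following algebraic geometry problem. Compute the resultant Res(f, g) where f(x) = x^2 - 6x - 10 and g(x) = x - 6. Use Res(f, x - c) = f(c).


For Res(f, x - c), we evaluate f at x = c.
f(6) = 6^2 - 6*6 - 10
= 36 - 36 - 10
= 0 - 10 = -10
Res(f, g) = -10

-10


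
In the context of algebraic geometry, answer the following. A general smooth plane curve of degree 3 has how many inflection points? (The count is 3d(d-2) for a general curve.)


For a general smooth plane curve C of degree d, the inflection points are
the intersection of C with its Hessian curve, which has degree 3(d-2).
By Bezout, the total intersection number is d * 3(d-2) = 3 * 3 = 9.
For a general curve every flex is ordinary, so each contributes
multiplicity 1 to C·Hess(C), and the number of distinct inflection
points is 3d(d-2).
Inflection points = 3*3*(3-2) = 3*3*1 = 9

9


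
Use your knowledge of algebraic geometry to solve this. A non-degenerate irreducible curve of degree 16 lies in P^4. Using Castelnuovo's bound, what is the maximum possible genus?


Castelnuovo's bound: write d - 1 = m(r-1) + epsilon with 0 <= epsilon < r-1.
d - 1 = 16 - 1 = 15
r - 1 = 4 - 1 = 3
15 = 5*3 + 0, so m = 5, epsilon = 0
pi(d, r) = m(m-1)(r-1)/2 + m*epsilon
= 5*4*3/2 + 5*0
= 60/2 + 0
= 30 + 0 = 30

30


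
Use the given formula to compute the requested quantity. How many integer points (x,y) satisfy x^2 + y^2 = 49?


Systematically check integer values of x where x^2 <= 49.
For each valid x, check if 49 - x^2 is a perfect square.
x=0: 49 - 0 = 49, sqrt = 7 (valid)
x=7: 49 - 49 = 0, sqrt = 0 (valid)
Total integer solutions found: 4

4


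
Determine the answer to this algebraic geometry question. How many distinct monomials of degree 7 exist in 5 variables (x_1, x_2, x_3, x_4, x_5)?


The number of degree-7 monomials in 5 variables is C(d+n-1, n-1).
= C(7+5-1, 5-1) = C(11, 4)
= 330

330


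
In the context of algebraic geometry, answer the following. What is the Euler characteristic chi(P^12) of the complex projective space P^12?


The complex projective space P^12 has one cell in each even real dimension 0, 2, ..., 24.
The cohomology groups are H^{2k}(P^12) = Z for k = 0,...,12, and 0 otherwise.
Euler characteristic = sum of Betti numbers = 1 per even-dimensional cohomology group.
chi(P^12) = 12 + 1 = 13

13


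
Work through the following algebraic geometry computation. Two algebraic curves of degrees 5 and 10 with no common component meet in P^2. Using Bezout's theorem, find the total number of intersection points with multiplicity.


Bezout's theorem states the intersection count equals the product of degrees.
Intersection count = 5 * 10 = 50

50


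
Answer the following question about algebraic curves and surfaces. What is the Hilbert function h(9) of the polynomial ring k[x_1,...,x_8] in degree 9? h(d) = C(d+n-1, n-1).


The Hilbert function for the polynomial ring in 8 variables is:
h(d) = C(d+n-1, n-1)
h(9) = C(9+8-1, 8-1) = C(16, 7)
= 16! / (7! * 9!)
= 11440

11440


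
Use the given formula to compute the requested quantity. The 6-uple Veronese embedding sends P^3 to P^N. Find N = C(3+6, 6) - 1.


The Veronese embedding v_d: P^n -> P^N maps each point to all
degree-d monomials in n+1 homogeneous coordinates.
N = C(n+d, d) - 1
N = C(3+6, 6) - 1
N = C(9, 6) - 1
C(9, 6) = 84
N = 84 - 1 = 83

83


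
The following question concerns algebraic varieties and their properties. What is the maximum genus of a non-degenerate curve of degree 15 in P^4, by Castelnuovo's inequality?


Castelnuovo's bound: write d - 1 = m(r-1) + epsilon with 0 <= epsilon < r-1.
d - 1 = 15 - 1 = 14
r - 1 = 4 - 1 = 3
14 = 4*3 + 2, so m = 4, epsilon = 2
pi(d, r) = m(m-1)(r-1)/2 + m*epsilon
= 4*3*3/2 + 4*2
= 36/2 + 8
= 18 + 8 = 26

26


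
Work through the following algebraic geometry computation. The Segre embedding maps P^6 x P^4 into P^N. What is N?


The Segre embedding maps P^m x P^n into P^N via
all products of coordinates from each factor.
N = (m+1)(n+1) - 1
N = (6+1)(4+1) - 1
N = 7*5 - 1
N = 35 - 1 = 34

34


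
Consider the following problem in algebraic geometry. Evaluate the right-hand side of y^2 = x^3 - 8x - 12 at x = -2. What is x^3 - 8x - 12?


Compute x^3 - 8x - 12 at x = -2:
x^3 = (-2)^3 = -8
(-8)*x = (-8)*(-2) = 16
Sum: -8 + 16 - 12 = -4

-4


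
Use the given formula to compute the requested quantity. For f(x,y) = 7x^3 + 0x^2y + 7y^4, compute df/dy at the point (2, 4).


df/dy = 0*x^2 + 4*7*y^3
At (2,4): 0*2^2 + 4*7*4^3
= 0 + 1792
= 1792

1792


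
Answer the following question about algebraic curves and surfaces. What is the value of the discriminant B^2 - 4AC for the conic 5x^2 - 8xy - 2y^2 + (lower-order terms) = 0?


The discriminant of a conic Ax^2 + Bxy + Cy^2 + ... = 0 is B^2 - 4AC.
B^2 = (-8)^2 = 64
4AC = 4*5*(-2) = -40
Discriminant = 64 + 40 = 104

104


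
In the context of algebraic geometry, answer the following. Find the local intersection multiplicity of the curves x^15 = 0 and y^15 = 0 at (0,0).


The intersection multiplicity of V(x^a) and V(y^b) at the origin is:
I(O; V(x^15), V(y^15)) = dim_k(k[x,y]/(x^15, y^15))
A basis for k[x,y]/(x^15, y^15) is the set of monomials x^i * y^j
where 0 <= i < 15 and 0 <= j < 15.
The number of such monomials is 15 * 15 = 225

225


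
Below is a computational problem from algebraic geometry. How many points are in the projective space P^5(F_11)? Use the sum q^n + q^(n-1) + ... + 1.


P^5(F_11) has (q^(n+1) - 1)/(q - 1) points.
= 11^5 + 11^4 + 11^3 + 11^2 + 11^1 + 11^0
= 161051 + 14641 + 1331 + 121 + 11 + 1
= 177156

177156


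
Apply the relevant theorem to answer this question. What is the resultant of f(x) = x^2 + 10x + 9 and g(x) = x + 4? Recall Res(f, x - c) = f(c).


For Res(f, x - c), we evaluate f at x = c.
f(-4) = (-4)^2 + 10*(-4) + 9
= 16 - 40 + 9
= -24 + 9 = -15
Res(f, g) = -15

-15


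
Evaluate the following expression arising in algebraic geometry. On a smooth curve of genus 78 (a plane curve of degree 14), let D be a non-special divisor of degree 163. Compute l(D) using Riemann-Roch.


First, compute the genus of a smooth plane curve of degree 14:
g = (d-1)(d-2)/2 = (14-1)(14-2)/2 = 78
For a non-special divisor D (i.e., h^1(D) = 0), Riemann-Roch gives:
l(D) = deg(D) - g + 1
Since deg(D) = 163 >= 2g - 1 = 155, D is non-special.
l(D) = 163 - 78 + 1 = 86

86


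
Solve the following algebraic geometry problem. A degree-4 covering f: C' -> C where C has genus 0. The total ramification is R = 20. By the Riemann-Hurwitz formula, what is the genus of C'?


Riemann-Hurwitz formula: 2g' - 2 = d(2g - 2) + R
Given: d = 4, g = 0, R = 20
2g' - 2 = 4*(2*0 - 2) + 20
2g' - 2 = 4*(-2) + 20
2g' - 2 = -8 + 20 = 12
2g' = 14
g' = 7

7


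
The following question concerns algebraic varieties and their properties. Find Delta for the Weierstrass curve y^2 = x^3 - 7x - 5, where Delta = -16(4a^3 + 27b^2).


Compute each component:
4a^3 = 4*(-7)^3 = 4*(-343) = -1372
27b^2 = 27*(-5)^2 = 27*25 = 675
4a^3 + 27b^2 = -1372 + 675 = -697
Delta = -16*(-697) = 11152

11152


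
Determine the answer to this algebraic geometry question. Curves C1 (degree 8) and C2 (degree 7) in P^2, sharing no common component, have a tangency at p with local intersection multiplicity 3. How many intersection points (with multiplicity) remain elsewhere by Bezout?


By Bezout's theorem, the total intersection number is d1 * d2.
Total = 8 * 7 = 56
Intersection multiplicity at p = 3
Remaining intersections = 56 - 3 = 53

53


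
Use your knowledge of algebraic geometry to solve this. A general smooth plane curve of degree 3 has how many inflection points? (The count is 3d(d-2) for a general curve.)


For a general smooth plane curve C of degree d, the inflection points are
the intersection of C with its Hessian curve, which has degree 3(d-2).
By Bezout, the total intersection number is d * 3(d-2) = 3 * 3 = 9.
For a general curve every flex is ordinary, so each contributes
multiplicity 1 to C·Hess(C), and the number of distinct inflection
points is 3d(d-2).
Inflection points = 3*3*(3-2) = 3*3*1 = 9

9


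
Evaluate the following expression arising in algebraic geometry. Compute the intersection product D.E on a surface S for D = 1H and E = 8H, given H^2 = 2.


Using bilinearity of the intersection pairing on a surface S:
(aH).(bH) = ab * (H.H)
We have H^2 = 2.
D.E = (1H).(8H) = 1*8*2
= 8*2
= 16

16


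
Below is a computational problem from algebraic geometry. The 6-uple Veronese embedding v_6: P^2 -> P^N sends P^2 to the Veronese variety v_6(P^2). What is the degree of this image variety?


The Veronese variety v_6(P^2) has degree d^r.
d^r = 6^2 = 36

36


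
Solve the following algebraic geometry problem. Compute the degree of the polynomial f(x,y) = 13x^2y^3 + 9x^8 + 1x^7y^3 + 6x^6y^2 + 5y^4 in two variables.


Examine each term for its total degree (sum of exponents).
  Term '13x^2y^3' has total degree 2+3 = 5.
  Term '9x^8' has total degree 8+0 = 8.
  Term '1x^7y^3' has total degree 7+3 = 10.
  Term '6x^6y^2' has total degree 6+2 = 8.
  Term '5y^4' has total degree 0+4 = 4.
The maximum total degree among all terms is 10.

10


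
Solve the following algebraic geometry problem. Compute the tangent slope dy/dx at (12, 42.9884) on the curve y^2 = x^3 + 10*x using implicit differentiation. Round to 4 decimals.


Using implicit differentiation of y^2 = x^3 + 10*x:
2y * dy/dx = 3x^2 + 10
dy/dx = (3x^2 + 10)/(2y)
Numerator: 3*12^2 + 10 = 442
Denominator: 2*42.9884 = 85.9768
dy/dx = 442/85.9768 = 5.1409

5.1409


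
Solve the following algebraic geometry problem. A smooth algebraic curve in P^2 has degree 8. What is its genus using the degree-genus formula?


Using the genus formula for smooth plane curves:
g = (d-1)(d-2)/2
g = (8-1)(8-2)/2
g = 7*6/2
g = 42/2 = 21

21


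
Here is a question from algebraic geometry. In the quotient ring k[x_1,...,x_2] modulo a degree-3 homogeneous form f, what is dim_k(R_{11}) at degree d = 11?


For R = k[x_1,...,x_n]/(f) with f homogeneous of degree e:
The Hilbert series is (1 - t^e)/(1 - t)^n.
So h(d) = C(d+n-1, n-1) - C(d-e+n-1, n-1) for d >= e.
With n=2, e=3, d=11:
C(11+2-1, 2-1) = C(12, 1) = 12
C(11-3+2-1, 2-1) = C(9, 1) = 9
h(11) = 12 - 9 = 3

3


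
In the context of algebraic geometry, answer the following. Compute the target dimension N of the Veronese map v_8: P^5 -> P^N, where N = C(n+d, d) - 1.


The Veronese embedding v_d: P^n -> P^N maps each point to all
degree-d monomials in n+1 homogeneous coordinates.
N = C(n+d, d) - 1
N = C(5+8, 8) - 1
N = C(13, 8) - 1
C(13, 8) = 1287
N = 1287 - 1 = 1286

1286


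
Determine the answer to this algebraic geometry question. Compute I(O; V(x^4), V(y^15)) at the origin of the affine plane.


The intersection multiplicity of V(x^a) and V(y^b) at the origin is:
I(O; V(x^4), V(y^15)) = dim_k(k[x,y]/(x^4, y^15))
A basis for k[x,y]/(x^4, y^15) is the set of monomials x^i * y^j
where 0 <= i < 4 and 0 <= j < 15.
The number of such monomials is 4 * 15 = 60

60


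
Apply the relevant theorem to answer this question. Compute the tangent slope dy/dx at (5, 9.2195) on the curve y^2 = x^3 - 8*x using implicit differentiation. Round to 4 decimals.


Using implicit differentiation of y^2 = x^3 - 8*x:
2y * dy/dx = 3x^2 - 8
dy/dx = (3x^2 - 8)/(2y)
Numerator: 3*5^2 - 8 = 67
Denominator: 2*9.2195 = 18.439
dy/dx = 67/18.439 = 3.6336

3.6336


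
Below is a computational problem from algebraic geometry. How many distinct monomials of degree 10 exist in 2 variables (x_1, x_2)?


The number of degree-10 monomials in 2 variables is C(d+n-1, n-1).
= C(10+2-1, 2-1) = C(11, 1)
= 11

11


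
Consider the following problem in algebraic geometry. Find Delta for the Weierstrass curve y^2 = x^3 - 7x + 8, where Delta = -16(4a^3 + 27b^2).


Compute each component:
4a^3 = 4*(-7)^3 = 4*(-343) = -1372
27b^2 = 27*8^2 = 27*64 = 1728
4a^3 + 27b^2 = -1372 + 1728 = 356
Delta = -16*356 = -5696

-5696


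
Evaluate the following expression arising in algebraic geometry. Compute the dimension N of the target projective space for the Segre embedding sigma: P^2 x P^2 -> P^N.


The Segre embedding maps P^m x P^n into P^N via
all products of coordinates from each factor.
N = (m+1)(n+1) - 1
N = (2+1)(2+1) - 1
N = 3*3 - 1
N = 9 - 1 = 8

8


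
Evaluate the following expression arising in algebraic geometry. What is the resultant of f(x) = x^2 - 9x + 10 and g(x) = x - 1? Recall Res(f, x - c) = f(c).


For Res(f, x - c), we evaluate f at x = c.
f(1) = 1^2 - 9*1 + 10
= 1 - 9 + 10
= -8 + 10 = 2
Res(f, g) = 2

2


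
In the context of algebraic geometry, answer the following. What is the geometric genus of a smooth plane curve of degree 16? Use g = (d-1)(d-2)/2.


Using the genus formula for smooth plane curves:
g = (d-1)(d-2)/2
g = (16-1)(16-2)/2
g = 15*14/2
g = 210/2 = 105

105


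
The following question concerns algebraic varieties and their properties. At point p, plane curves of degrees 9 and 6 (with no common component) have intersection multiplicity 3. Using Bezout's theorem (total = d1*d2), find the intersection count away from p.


By Bezout's theorem, the total intersection number is d1 * d2.
Total = 9 * 6 = 54
Intersection multiplicity at p = 3
Remaining intersections = 54 - 3 = 51

51


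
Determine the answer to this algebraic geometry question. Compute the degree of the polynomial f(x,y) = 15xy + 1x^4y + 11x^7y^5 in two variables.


Examine each term for its total degree (sum of exponents).
  Term '15xy' has total degree 1+1 = 2.
  Term '1x^4y' has total degree 4+1 = 5.
  Term '11x^7y^5' has total degree 7+5 = 12.
The maximum total degree among all terms is 12.

12


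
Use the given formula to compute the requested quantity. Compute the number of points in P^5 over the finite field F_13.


P^5(F_13) has (q^(n+1) - 1)/(q - 1) points.
= 13^5 + 13^4 + 13^3 + 13^2 + 13^1 + 13^0
= 371293 + 28561 + 2197 + 169 + 13 + 1
= 402234

402234


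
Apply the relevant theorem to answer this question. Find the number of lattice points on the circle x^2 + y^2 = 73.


Systematically check integer values of x where x^2 <= 73.
For each valid x, check if 73 - x^2 is a perfect square.
x=3: 73 - 9 = 64, sqrt = 8 (valid)
x=8: 73 - 64 = 9, sqrt = 3 (valid)
Total integer solutions found: 8

8


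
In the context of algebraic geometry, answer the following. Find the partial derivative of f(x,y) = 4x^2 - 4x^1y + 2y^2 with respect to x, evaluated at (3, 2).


df/dx = 2*4*x^1 + 1*(-4)*x^0*y
At (3,2): 2*4*3^1 + 1*(-4)*3^0*2
= 24 - 8
= 16

16


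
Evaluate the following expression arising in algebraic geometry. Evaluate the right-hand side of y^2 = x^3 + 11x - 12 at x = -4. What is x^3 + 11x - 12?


Compute x^3 + 11x - 12 at x = -4:
x^3 = (-4)^3 = -64
11*x = 11*(-4) = -44
Sum: -64 - 44 - 12 = -120

-120


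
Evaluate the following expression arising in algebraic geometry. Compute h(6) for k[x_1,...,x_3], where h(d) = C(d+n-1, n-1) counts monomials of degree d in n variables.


The Hilbert function for the polynomial ring in 3 variables is:
h(d) = C(d+n-1, n-1)
h(6) = C(6+3-1, 3-1) = C(8, 2)
= 8! / (2! * 6!)
= 28

28


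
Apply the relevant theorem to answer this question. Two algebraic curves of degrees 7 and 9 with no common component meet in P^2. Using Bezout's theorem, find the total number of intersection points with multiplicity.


Bezout's theorem states the intersection count equals the product of degrees.
Intersection count = 7 * 9 = 63

63


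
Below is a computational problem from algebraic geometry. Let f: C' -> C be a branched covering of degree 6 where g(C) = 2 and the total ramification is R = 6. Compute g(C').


Riemann-Hurwitz formula: 2g' - 2 = d(2g - 2) + R
Given: d = 6, g = 2, R = 6
2g' - 2 = 6*(2*2 - 2) + 6
2g' - 2 = 6*2 + 6
2g' - 2 = 12 + 6 = 18
2g' = 20
g' = 10

10


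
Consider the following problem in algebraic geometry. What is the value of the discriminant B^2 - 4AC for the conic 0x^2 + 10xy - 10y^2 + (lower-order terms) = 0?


The discriminant of a conic Ax^2 + Bxy + Cy^2 + ... = 0 is B^2 - 4AC.
B^2 = 10^2 = 100
4AC = 4*0*(-10) = 0
Discriminant = 100 + 0 = 100

100


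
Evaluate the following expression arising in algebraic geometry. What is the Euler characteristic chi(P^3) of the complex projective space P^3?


The complex projective space P^3 has one cell in each even real dimension 0, 2, ..., 6.
The cohomology groups are H^{2k}(P^3) = Z for k = 0,...,3, and 0 otherwise.
Euler characteristic = sum of Betti numbers = 1 per even-dimensional cohomology group.
chi(P^3) = 3 + 1 = 4

4


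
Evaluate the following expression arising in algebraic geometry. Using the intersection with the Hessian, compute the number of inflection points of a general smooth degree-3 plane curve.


For a general smooth plane curve C of degree d, the inflection points are
the intersection of C with its Hessian curve, which has degree 3(d-2).
By Bezout, the total intersection number is d * 3(d-2) = 3 * 3 = 9.
For a general curve every flex is ordinary, so each contributes
multiplicity 1 to C·Hess(C), and the number of distinct inflection
points is 3d(d-2).
Inflection points = 3*3*(3-2) = 3*3*1 = 9

9


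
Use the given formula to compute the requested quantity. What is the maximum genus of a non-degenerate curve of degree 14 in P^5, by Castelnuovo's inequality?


Castelnuovo's bound: write d - 1 = m(r-1) + epsilon with 0 <= epsilon < r-1.
d - 1 = 14 - 1 = 13
r - 1 = 5 - 1 = 4
13 = 3*4 + 1, so m = 3, epsilon = 1
pi(d, r) = m(m-1)(r-1)/2 + m*epsilon
= 3*2*4/2 + 3*1
= 24/2 + 3
= 12 + 3 = 15

15


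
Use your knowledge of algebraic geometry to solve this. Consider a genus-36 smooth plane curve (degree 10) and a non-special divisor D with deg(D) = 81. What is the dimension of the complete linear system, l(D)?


First, compute the genus of a smooth plane curve of degree 10:
g = (d-1)(d-2)/2 = (10-1)(10-2)/2 = 36
For a non-special divisor D (i.e., h^1(D) = 0), Riemann-Roch gives:
l(D) = deg(D) - g + 1
Since deg(D) = 81 >= 2g - 1 = 71, D is non-special.
l(D) = 81 - 36 + 1 = 46

46


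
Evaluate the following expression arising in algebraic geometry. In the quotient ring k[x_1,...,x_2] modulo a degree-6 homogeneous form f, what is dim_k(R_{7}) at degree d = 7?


For R = k[x_1,...,x_n]/(f) with f homogeneous of degree e:
The Hilbert series is (1 - t^e)/(1 - t)^n.
So h(d) = C(d+n-1, n-1) - C(d-e+n-1, n-1) for d >= e.
With n=2, e=6, d=7:
C(7+2-1, 2-1) = C(8, 1) = 8
C(7-6+2-1, 2-1) = C(2, 1) = 2
h(7) = 8 - 2 = 6

6


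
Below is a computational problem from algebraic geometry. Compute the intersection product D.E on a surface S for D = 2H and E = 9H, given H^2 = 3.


Using bilinearity of the intersection pairing on a surface S:
(aH).(bH) = ab * (H.H)
We have H^2 = 3.
D.E = (2H).(9H) = 2*9*3
= 18*3
= 54

54


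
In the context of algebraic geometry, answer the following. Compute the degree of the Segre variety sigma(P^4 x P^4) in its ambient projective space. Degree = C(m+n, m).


The degree of the Segre variety P^4 x P^4 is C(m+n, m).
= C(8, 4)
= 70

70


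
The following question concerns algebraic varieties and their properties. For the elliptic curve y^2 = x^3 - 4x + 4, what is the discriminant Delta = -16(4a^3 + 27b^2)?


Compute each component:
4a^3 = 4*(-4)^3 = 4*(-64) = -256
27b^2 = 27*4^2 = 27*16 = 432
4a^3 + 27b^2 = -256 + 432 = 176
Delta = -16*176 = -2816

-2816


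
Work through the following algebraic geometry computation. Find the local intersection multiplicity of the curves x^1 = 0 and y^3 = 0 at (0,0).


The intersection multiplicity of V(x^a) and V(y^b) at the origin is:
I(O; V(x^1), V(y^3)) = dim_k(k[x,y]/(x^1, y^3))
A basis for k[x,y]/(x^1, y^3) is the set of monomials x^i * y^j
where 0 <= i < 1 and 0 <= j < 3.
The number of such monomials is 1 * 3 = 3

3


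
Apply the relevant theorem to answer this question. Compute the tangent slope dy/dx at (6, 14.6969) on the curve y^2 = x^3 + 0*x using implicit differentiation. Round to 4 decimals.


Using implicit differentiation of y^2 = x^3 + 0*x:
2y * dy/dx = 3x^2 + 0
dy/dx = (3x^2 + 0)/(2y)
Numerator: 3*6^2 + 0 = 108
Denominator: 2*14.6969 = 29.3938
dy/dx = 108/29.3938 = 3.6742

3.6742


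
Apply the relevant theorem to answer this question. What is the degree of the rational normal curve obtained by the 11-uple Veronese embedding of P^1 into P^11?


The rational normal curve in P^11 is the image of P^1 under the 11-uple Veronese.
A general hyperplane in P^11 pulls back to a degree-11 form on P^1, which has 11 zeros,
so the curve meets a general hyperplane in 11 points. Degree = 11.

11


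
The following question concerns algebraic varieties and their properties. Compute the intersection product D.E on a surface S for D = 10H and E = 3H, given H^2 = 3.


Using bilinearity of the intersection pairing on a surface S:
(aH).(bH) = ab * (H.H)
We have H^2 = 3.
D.E = (10H).(3H) = 10*3*3
= 30*3
= 90

90


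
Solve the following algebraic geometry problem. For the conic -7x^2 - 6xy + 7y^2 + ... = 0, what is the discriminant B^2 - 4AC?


The discriminant of a conic Ax^2 + Bxy + Cy^2 + ... = 0 is B^2 - 4AC.
B^2 = (-6)^2 = 36
4AC = 4*(-7)*7 = -196
Discriminant = 36 + 196 = 232

232


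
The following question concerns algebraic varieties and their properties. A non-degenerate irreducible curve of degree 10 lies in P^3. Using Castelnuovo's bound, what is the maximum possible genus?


Castelnuovo's bound: write d - 1 = m(r-1) + epsilon with 0 <= epsilon < r-1.
d - 1 = 10 - 1 = 9
r - 1 = 3 - 1 = 2
9 = 4*2 + 1, so m = 4, epsilon = 1
pi(d, r) = m(m-1)(r-1)/2 + m*epsilon
= 4*3*2/2 + 4*1
= 24/2 + 4
= 12 + 4 = 16

16


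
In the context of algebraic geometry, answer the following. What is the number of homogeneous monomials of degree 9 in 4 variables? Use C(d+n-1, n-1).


The number of degree-9 monomials in 4 variables is C(d+n-1, n-1).
= C(9+4-1, 4-1) = C(12, 3)
= 220

220


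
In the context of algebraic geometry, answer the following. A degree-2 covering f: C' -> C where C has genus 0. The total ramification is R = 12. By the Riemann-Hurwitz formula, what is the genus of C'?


Riemann-Hurwitz formula: 2g' - 2 = d(2g - 2) + R
Given: d = 2, g = 0, R = 12
2g' - 2 = 2*(2*0 - 2) + 12
2g' - 2 = 2*(-2) + 12
2g' - 2 = -4 + 12 = 8
2g' = 10
g' = 5

5


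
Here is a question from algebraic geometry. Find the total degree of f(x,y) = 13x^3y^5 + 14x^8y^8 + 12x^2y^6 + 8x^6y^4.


Examine each term for its total degree (sum of exponents).
  Term '13x^3y^5' has total degree 3+5 = 8.
  Term '14x^8y^8' has total degree 8+8 = 16.
  Term '12x^2y^6' has total degree 2+6 = 8.
  Term '8x^6y^4' has total degree 6+4 = 10.
The maximum total degree among all terms is 16.

16


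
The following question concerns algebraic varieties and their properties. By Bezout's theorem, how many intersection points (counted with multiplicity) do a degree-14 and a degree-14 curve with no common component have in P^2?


Bezout's theorem states the intersection count equals the product of degrees.
Intersection count = 14 * 14 = 196

196


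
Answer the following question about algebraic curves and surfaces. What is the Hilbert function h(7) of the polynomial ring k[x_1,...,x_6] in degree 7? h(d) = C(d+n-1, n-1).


The Hilbert function for the polynomial ring in 6 variables is:
h(d) = C(d+n-1, n-1)
h(7) = C(7+6-1, 6-1) = C(12, 5)
= 12! / (5! * 7!)
= 792

792


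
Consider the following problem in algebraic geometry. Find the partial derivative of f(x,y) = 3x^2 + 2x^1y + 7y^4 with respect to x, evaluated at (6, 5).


df/dx = 2*3*x^1 + 1*2*x^0*y
At (6,5): 2*3*6^1 + 1*2*6^0*5
= 36 + 10
= 46

46


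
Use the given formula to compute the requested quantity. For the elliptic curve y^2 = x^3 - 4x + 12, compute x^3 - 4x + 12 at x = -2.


Compute x^3 - 4x + 12 at x = -2:
x^3 = (-2)^3 = -8
(-4)*x = (-4)*(-2) = 8
Sum: -8 + 8 + 12 = 12

12


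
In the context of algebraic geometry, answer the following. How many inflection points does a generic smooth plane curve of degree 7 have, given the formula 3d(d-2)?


For a general smooth plane curve C of degree d, the inflection points are
the intersection of C with its Hessian curve, which has degree 3(d-2).
By Bezout, the total intersection number is d * 3(d-2) = 7 * 15 = 105.
For a general curve every flex is ordinary, so each contributes
multiplicity 1 to C·Hess(C), and the number of distinct inflection
points is 3d(d-2).
Inflection points = 3*7*(7-2) = 3*7*5 = 105

105


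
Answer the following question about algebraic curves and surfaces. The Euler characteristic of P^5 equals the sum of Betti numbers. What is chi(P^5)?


The complex projective space P^5 has one cell in each even real dimension 0, 2, ..., 10.
The cohomology groups are H^{2k}(P^5) = Z for k = 0,...,5, and 0 otherwise.
Euler characteristic = sum of Betti numbers = 1 per even-dimensional cohomology group.
chi(P^5) = 5 + 1 = 6

6


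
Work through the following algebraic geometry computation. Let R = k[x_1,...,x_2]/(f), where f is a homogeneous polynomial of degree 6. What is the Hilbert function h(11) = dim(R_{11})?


For R = k[x_1,...,x_n]/(f) with f homogeneous of degree e:
The Hilbert series is (1 - t^e)/(1 - t)^n.
So h(d) = C(d+n-1, n-1) - C(d-e+n-1, n-1) for d >= e.
With n=2, e=6, d=11:
C(11+2-1, 2-1) = C(12, 1) = 12
C(11-6+2-1, 2-1) = C(6, 1) = 6
h(11) = 12 - 6 = 6

6


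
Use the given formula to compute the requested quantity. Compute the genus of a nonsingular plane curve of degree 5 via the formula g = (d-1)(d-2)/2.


Using the genus formula for smooth plane curves:
g = (d-1)(d-2)/2
g = (5-1)(5-2)/2
g = 4*3/2
g = 12/2 = 6

6


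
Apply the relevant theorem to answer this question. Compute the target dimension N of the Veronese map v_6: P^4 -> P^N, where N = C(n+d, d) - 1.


The Veronese embedding v_d: P^n -> P^N maps each point to all
degree-d monomials in n+1 homogeneous coordinates.
N = C(n+d, d) - 1
N = C(4+6, 6) - 1
N = C(10, 6) - 1
C(10, 6) = 210
N = 210 - 1 = 209

209


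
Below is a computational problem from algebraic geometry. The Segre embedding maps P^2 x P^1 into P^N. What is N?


The Segre embedding maps P^m x P^n into P^N via
all products of coordinates from each factor.
N = (m+1)(n+1) - 1
N = (2+1)(1+1) - 1
N = 3*2 - 1
N = 6 - 1 = 5

5


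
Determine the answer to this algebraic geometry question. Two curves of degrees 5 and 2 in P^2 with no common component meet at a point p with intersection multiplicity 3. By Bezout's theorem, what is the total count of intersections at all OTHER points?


By Bezout's theorem, the total intersection number is d1 * d2.
Total = 5 * 2 = 10
Intersection multiplicity at p = 3
Remaining intersections = 10 - 3 = 7

7


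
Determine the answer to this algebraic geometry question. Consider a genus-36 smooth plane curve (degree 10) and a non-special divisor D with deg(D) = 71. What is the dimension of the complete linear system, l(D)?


First, compute the genus of a smooth plane curve of degree 10:
g = (d-1)(d-2)/2 = (10-1)(10-2)/2 = 36
For a non-special divisor D (i.e., h^1(D) = 0), Riemann-Roch gives:
l(D) = deg(D) - g + 1
Since deg(D) = 71 >= 2g - 1 = 71, D is non-special.
l(D) = 71 - 36 + 1 = 36

36


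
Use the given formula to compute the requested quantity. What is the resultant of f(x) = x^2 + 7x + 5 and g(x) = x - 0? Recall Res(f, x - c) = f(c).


For Res(f, x - c), we evaluate f at x = c.
f(0) = 0^2 + 7*0 + 5
= 0 + 0 + 5
= 0 + 5 = 5
Res(f, g) = 5

5


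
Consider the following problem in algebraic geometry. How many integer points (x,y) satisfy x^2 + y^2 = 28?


Systematically check integer values of x where x^2 <= 28.
For each valid x, check if 28 - x^2 is a perfect square.
Total integer solutions found: 0

0


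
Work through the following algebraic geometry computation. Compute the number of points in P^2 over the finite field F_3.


P^2(F_3) has (q^(n+1) - 1)/(q - 1) points.
= 3^2 + 3^1 + 3^0
= 9 + 3 + 1
= 13

13


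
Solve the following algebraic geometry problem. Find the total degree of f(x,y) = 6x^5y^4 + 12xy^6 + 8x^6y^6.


Examine each term for its total degree (sum of exponents).
  Term '6x^5y^4' has total degree 5+4 = 9.
  Term '12xy^6' has total degree 1+6 = 7.
  Term '8x^6y^6' has total degree 6+6 = 12.
The maximum total degree among all terms is 12.

12


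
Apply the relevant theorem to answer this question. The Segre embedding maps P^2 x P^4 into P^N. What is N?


The Segre embedding maps P^m x P^n into P^N via
all products of coordinates from each factor.
N = (m+1)(n+1) - 1
N = (2+1)(4+1) - 1
N = 3*5 - 1
N = 15 - 1 = 14

14


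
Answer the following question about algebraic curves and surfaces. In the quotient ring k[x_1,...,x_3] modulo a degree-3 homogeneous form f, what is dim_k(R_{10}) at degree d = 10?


For R = k[x_1,...,x_n]/(f) with f homogeneous of degree e:
The Hilbert series is (1 - t^e)/(1 - t)^n.
So h(d) = C(d+n-1, n-1) - C(d-e+n-1, n-1) for d >= e.
With n=3, e=3, d=10:
C(10+3-1, 3-1) = C(12, 2) = 66
C(10-3+3-1, 3-1) = C(9, 2) = 36
h(10) = 66 - 36 = 30

30


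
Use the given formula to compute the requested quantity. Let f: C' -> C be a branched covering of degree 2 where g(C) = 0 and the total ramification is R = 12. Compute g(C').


Riemann-Hurwitz formula: 2g' - 2 = d(2g - 2) + R
Given: d = 2, g = 0, R = 12
2g' - 2 = 2*(2*0 - 2) + 12
2g' - 2 = 2*(-2) + 12
2g' - 2 = -4 + 12 = 8
2g' = 10
g' = 5

5


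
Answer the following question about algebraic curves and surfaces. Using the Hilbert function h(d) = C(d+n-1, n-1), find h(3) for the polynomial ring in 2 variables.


The Hilbert function for the polynomial ring in 2 variables is:
h(d) = C(d+n-1, n-1)
h(3) = C(3+2-1, 2-1) = C(4, 1)
= 4! / (1! * 3!)
= 4

4


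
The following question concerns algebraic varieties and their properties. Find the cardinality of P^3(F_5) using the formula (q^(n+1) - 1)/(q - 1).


P^3(F_5) has (q^(n+1) - 1)/(q - 1) points.
= 5^3 + 5^2 + 5^1 + 5^0
= 125 + 25 + 5 + 1
= 156

156


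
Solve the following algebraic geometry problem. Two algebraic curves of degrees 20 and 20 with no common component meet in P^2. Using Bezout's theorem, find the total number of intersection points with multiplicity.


Bezout's theorem states the intersection count equals the product of degrees.
Intersection count = 20 * 20 = 400

400


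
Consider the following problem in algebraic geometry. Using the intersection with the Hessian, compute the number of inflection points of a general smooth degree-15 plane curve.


For a general smooth plane curve C of degree d, the inflection points are
the intersection of C with its Hessian curve, which has degree 3(d-2).
By Bezout, the total intersection number is d * 3(d-2) = 15 * 39 = 585.
For a general curve every flex is ordinary, so each contributes
multiplicity 1 to C·Hess(C), and the number of distinct inflection
points is 3d(d-2).
Inflection points = 3*15*(15-2) = 3*15*13 = 585

585


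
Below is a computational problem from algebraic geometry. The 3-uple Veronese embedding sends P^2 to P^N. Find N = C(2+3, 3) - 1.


The Veronese embedding v_d: P^n -> P^N maps each point to all
degree-d monomials in n+1 homogeneous coordinates.
N = C(n+d, d) - 1
N = C(2+3, 3) - 1
N = C(5, 3) - 1
C(5, 3) = 10
N = 10 - 1 = 9

9


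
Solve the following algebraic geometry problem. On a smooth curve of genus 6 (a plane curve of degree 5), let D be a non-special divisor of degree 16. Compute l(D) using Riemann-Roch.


First, compute the genus of a smooth plane curve of degree 5:
g = (d-1)(d-2)/2 = (5-1)(5-2)/2 = 6
For a non-special divisor D (i.e., h^1(D) = 0), Riemann-Roch gives:
l(D) = deg(D) - g + 1
Since deg(D) = 16 >= 2g - 1 = 11, D is non-special.
l(D) = 16 - 6 + 1 = 11

11


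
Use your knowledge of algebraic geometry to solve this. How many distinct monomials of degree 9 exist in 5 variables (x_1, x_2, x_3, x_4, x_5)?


The number of degree-9 monomials in 5 variables is C(d+n-1, n-1).
= C(9+5-1, 5-1) = C(13, 4)
= 715

715


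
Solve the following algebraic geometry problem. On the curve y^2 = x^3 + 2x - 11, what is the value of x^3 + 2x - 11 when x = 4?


Compute x^3 + 2x - 11 at x = 4:
x^3 = 4^3 = 64
2*x = 2*4 = 8
Sum: 64 + 8 - 11 = 61

61


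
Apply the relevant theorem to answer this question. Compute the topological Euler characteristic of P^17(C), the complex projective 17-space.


The complex projective space P^17 has one cell in each even real dimension 0, 2, ..., 34.
The cohomology groups are H^{2k}(P^17) = Z for k = 0,...,17, and 0 otherwise.
Euler characteristic = sum of Betti numbers = 1 per even-dimensional cohomology group.
chi(P^17) = 17 + 1 = 18

18


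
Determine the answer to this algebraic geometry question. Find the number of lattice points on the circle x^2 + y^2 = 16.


Systematically check integer values of x where x^2 <= 16.
For each valid x, check if 16 - x^2 is a perfect square.
x=0: 16 - 0 = 16, sqrt = 4 (valid)
x=4: 16 - 16 = 0, sqrt = 0 (valid)
Total integer solutions found: 4

4


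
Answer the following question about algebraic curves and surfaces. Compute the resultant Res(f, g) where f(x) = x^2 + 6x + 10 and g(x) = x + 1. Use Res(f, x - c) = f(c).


For Res(f, x - c), we evaluate f at x = c.
f(-1) = (-1)^2 + 6*(-1) + 10
= 1 - 6 + 10
= -5 + 10 = 5
Res(f, g) = 5

5


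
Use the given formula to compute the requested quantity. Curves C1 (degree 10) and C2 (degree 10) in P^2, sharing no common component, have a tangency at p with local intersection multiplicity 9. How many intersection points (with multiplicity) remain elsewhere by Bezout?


By Bezout's theorem, the total intersection number is d1 * d2.
Total = 10 * 10 = 100
Intersection multiplicity at p = 9
Remaining intersections = 100 - 9 = 91

91


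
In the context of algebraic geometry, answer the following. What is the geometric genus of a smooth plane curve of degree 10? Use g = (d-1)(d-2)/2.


Using the genus formula for smooth plane curves:
g = (d-1)(d-2)/2
g = (10-1)(10-2)/2
g = 9*8/2
g = 72/2 = 36

36


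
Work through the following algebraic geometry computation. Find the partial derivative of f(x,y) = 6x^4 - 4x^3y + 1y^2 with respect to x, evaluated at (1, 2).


df/dx = 4*6*x^3 + 3*(-4)*x^2*y
At (1,2): 4*6*1^3 + 3*(-4)*1^2*2
= 24 - 24
= 0

0


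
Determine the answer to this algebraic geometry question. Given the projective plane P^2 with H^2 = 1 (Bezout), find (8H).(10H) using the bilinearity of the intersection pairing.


Using bilinearity of the intersection pairing on the projective plane P^2:
(aH).(bH) = ab * (H.H)
We have H^2 = 1 (Bezout).
D.E = (8H).(10H) = 8*10*1
= 80*1
= 80

80


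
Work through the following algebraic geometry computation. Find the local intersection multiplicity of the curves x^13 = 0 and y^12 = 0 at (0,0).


The intersection multiplicity of V(x^a) and V(y^b) at the origin is:
I(O; V(x^13), V(y^12)) = dim_k(k[x,y]/(x^13, y^12))
A basis for k[x,y]/(x^13, y^12) is the set of monomials x^i * y^j
where 0 <= i < 13 and 0 <= j < 12.
The number of such monomials is 13 * 12 = 156

156
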